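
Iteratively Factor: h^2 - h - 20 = (h - 5)*(h + 4)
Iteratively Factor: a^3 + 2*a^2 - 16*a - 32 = (a + 2)*(a^2 - 16) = (a - 4)*(a + 2)*(a + 4)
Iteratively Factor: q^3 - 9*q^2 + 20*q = (q - 4)*(q^2 - 5*q) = q*(q - 4)*(q - 5)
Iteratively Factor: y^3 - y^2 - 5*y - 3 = (y - 3)*(y^2 + 2*y + 1) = (y - 3)*(y + 1)*(y + 1)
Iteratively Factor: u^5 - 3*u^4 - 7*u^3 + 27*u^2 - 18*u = (u - 2)*(u^4 - u^3 - 9*u^2 + 9*u) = u*(u - 2)*(u^3 - u^2 - 9*u + 9) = u*(u - 3)*(u - 2)*(u^2 + 2*u - 3) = u*(u - 3)*(u - 2)*(u + 3)*(u - 1)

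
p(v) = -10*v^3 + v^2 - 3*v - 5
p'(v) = -30*v^2 + 2*v - 3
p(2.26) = -122.10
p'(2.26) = -151.71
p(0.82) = -12.30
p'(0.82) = -21.53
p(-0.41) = -2.91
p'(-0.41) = -8.86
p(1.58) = -46.69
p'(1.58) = -74.73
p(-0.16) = -4.45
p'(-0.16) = -4.09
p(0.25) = -5.84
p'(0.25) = -4.38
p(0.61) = -8.73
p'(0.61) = -12.94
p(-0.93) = 6.70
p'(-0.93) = -30.81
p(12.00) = -17177.00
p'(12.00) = -4299.00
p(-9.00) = 7393.00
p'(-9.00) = -2451.00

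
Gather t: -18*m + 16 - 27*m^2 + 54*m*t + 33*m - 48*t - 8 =-27*m^2 + 15*m + t*(54*m - 48) + 8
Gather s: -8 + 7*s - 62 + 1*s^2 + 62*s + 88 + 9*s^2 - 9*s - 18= 10*s^2 + 60*s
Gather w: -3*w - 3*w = -6*w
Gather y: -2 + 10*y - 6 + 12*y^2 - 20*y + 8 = 12*y^2 - 10*y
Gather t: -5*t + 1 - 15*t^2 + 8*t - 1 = -15*t^2 + 3*t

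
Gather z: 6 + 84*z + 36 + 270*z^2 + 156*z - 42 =270*z^2 + 240*z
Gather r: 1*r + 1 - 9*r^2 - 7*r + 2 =-9*r^2 - 6*r + 3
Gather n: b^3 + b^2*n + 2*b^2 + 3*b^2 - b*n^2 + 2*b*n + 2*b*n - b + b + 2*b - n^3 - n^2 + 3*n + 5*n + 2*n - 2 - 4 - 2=b^3 + 5*b^2 + 2*b - n^3 + n^2*(-b - 1) + n*(b^2 + 4*b + 10) - 8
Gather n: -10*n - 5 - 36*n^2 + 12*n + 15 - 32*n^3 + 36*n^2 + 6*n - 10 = -32*n^3 + 8*n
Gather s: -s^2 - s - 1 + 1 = -s^2 - s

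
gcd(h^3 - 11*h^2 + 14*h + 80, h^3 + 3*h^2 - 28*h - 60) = h^2 - 3*h - 10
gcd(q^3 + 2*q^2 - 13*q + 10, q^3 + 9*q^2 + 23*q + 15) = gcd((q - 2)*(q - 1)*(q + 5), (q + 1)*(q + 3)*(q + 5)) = q + 5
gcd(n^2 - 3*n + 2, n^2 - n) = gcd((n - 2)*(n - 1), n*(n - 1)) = n - 1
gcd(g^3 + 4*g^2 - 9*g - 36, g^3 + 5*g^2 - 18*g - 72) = g + 3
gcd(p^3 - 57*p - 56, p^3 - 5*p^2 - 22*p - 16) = p^2 - 7*p - 8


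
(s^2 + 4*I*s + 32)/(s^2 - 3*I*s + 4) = (s + 8*I)/(s + I)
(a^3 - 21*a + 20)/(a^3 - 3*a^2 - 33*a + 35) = (a - 4)/(a - 7)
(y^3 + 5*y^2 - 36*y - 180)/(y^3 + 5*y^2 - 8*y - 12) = (y^2 - y - 30)/(y^2 - y - 2)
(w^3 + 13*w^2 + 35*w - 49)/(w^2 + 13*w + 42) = (w^2 + 6*w - 7)/(w + 6)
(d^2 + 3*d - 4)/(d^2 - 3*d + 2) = (d + 4)/(d - 2)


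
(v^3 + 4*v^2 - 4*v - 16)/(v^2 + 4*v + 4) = (v^2 + 2*v - 8)/(v + 2)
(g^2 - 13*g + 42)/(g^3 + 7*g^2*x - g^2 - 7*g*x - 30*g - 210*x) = (g - 7)/(g^2 + 7*g*x + 5*g + 35*x)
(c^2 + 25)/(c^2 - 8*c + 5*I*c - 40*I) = (c - 5*I)/(c - 8)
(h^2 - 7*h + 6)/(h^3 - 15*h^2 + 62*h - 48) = 1/(h - 8)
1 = 1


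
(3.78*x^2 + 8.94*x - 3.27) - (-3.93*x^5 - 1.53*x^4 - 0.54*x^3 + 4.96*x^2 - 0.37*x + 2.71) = 3.93*x^5 + 1.53*x^4 + 0.54*x^3 - 1.18*x^2 + 9.31*x - 5.98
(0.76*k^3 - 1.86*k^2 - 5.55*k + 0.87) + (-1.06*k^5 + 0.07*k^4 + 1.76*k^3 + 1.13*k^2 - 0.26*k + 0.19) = -1.06*k^5 + 0.07*k^4 + 2.52*k^3 - 0.73*k^2 - 5.81*k + 1.06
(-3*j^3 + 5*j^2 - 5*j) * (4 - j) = 3*j^4 - 17*j^3 + 25*j^2 - 20*j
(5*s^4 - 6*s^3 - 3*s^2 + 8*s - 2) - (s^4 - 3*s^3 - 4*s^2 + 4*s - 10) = 4*s^4 - 3*s^3 + s^2 + 4*s + 8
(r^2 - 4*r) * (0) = 0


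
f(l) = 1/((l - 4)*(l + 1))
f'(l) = -1/((l - 4)*(l + 1)^2) - 1/((l - 4)^2*(l + 1)) = (3 - 2*l)/(l^4 - 6*l^3 + l^2 + 24*l + 16)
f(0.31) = -0.21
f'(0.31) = 0.10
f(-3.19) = 0.06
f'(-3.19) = 0.04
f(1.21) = -0.16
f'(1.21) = 0.02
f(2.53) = -0.19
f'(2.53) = -0.08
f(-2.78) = 0.08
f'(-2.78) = 0.06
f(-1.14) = 1.39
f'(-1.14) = 10.20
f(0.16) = -0.22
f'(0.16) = 0.14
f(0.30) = -0.21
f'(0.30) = 0.10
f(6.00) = 0.07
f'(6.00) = -0.05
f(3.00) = -0.25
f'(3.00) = -0.19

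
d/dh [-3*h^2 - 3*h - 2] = -6*h - 3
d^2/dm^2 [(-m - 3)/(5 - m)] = 16/(m - 5)^3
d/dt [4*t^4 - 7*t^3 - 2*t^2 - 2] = t*(16*t^2 - 21*t - 4)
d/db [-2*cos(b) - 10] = 2*sin(b)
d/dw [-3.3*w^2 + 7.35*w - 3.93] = 7.35 - 6.6*w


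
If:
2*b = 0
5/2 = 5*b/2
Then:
No Solution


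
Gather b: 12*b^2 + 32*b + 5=12*b^2 + 32*b + 5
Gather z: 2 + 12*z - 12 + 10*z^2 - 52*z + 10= 10*z^2 - 40*z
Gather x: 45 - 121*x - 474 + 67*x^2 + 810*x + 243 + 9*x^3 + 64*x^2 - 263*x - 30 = 9*x^3 + 131*x^2 + 426*x - 216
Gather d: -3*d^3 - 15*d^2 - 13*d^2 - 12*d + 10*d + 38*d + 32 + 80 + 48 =-3*d^3 - 28*d^2 + 36*d + 160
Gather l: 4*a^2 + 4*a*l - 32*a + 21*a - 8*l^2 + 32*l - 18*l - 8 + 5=4*a^2 - 11*a - 8*l^2 + l*(4*a + 14) - 3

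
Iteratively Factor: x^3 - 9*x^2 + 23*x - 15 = (x - 1)*(x^2 - 8*x + 15) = (x - 3)*(x - 1)*(x - 5)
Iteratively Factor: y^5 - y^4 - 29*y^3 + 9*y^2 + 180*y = (y)*(y^4 - y^3 - 29*y^2 + 9*y + 180) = y*(y + 3)*(y^3 - 4*y^2 - 17*y + 60) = y*(y - 5)*(y + 3)*(y^2 + y - 12) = y*(y - 5)*(y + 3)*(y + 4)*(y - 3)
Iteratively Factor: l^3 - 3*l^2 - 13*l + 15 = (l + 3)*(l^2 - 6*l + 5) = (l - 1)*(l + 3)*(l - 5)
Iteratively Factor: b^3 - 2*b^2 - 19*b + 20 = (b - 1)*(b^2 - b - 20) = (b - 5)*(b - 1)*(b + 4)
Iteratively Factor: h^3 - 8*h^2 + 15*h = (h - 5)*(h^2 - 3*h) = (h - 5)*(h - 3)*(h)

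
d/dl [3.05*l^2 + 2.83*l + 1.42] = 6.1*l + 2.83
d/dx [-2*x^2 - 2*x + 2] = -4*x - 2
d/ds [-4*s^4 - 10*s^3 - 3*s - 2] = -16*s^3 - 30*s^2 - 3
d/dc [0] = 0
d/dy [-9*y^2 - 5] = -18*y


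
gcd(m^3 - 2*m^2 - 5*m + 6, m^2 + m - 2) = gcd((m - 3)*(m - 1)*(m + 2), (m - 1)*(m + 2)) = m^2 + m - 2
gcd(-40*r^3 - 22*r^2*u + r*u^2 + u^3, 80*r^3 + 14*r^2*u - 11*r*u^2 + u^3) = 10*r^2 + 3*r*u - u^2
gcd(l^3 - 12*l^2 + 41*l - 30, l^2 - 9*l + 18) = l - 6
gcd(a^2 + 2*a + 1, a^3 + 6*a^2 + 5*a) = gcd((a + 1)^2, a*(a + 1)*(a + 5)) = a + 1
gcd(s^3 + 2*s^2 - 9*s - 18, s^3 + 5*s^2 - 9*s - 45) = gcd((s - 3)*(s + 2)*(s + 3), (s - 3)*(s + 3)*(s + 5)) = s^2 - 9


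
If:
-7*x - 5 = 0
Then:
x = -5/7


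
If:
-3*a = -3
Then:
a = 1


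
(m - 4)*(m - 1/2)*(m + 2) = m^3 - 5*m^2/2 - 7*m + 4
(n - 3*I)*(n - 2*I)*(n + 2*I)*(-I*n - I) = -I*n^4 - 3*n^3 - I*n^3 - 3*n^2 - 4*I*n^2 - 12*n - 4*I*n - 12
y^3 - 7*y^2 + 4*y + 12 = (y - 6)*(y - 2)*(y + 1)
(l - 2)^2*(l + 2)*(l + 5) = l^4 + 3*l^3 - 14*l^2 - 12*l + 40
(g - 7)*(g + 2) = g^2 - 5*g - 14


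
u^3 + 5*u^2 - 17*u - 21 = (u - 3)*(u + 1)*(u + 7)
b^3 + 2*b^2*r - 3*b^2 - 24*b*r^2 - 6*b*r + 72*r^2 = (b - 3)*(b - 4*r)*(b + 6*r)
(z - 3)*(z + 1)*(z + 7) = z^3 + 5*z^2 - 17*z - 21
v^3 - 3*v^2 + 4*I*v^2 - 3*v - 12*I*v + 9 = (v - 3)*(v + I)*(v + 3*I)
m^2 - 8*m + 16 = (m - 4)^2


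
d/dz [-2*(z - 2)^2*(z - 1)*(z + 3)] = -8*z^3 + 12*z^2 + 28*z - 40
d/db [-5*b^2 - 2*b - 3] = -10*b - 2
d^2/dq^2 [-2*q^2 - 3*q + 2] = -4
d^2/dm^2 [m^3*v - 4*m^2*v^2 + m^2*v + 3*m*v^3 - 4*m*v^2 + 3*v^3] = 2*v*(3*m - 4*v + 1)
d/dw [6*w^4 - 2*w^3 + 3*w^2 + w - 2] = 24*w^3 - 6*w^2 + 6*w + 1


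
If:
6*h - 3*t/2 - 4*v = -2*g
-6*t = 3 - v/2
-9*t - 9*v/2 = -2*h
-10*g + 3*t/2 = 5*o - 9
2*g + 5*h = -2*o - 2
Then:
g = 255/128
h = -537/1984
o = -2297/992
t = -1301/2976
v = 187/248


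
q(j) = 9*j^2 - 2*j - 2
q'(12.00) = 214.00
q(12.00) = 1270.00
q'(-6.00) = -110.00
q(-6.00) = 334.00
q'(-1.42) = -27.56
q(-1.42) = 18.99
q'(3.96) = 69.28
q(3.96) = 131.21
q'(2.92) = 50.56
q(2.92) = 68.90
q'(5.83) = 102.94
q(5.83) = 292.24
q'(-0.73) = -15.14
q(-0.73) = 4.26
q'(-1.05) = -20.90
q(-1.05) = 10.02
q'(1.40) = 23.20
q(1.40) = 12.84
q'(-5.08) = -93.44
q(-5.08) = 240.42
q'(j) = 18*j - 2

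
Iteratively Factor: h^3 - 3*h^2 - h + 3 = (h - 1)*(h^2 - 2*h - 3) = (h - 3)*(h - 1)*(h + 1)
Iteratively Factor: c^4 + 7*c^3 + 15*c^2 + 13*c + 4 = (c + 1)*(c^3 + 6*c^2 + 9*c + 4) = (c + 1)*(c + 4)*(c^2 + 2*c + 1) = (c + 1)^2*(c + 4)*(c + 1)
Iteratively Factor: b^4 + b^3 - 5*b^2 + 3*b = (b)*(b^3 + b^2 - 5*b + 3) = b*(b - 1)*(b^2 + 2*b - 3) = b*(b - 1)*(b + 3)*(b - 1)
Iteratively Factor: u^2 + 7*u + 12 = (u + 3)*(u + 4)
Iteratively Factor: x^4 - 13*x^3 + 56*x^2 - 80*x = (x - 4)*(x^3 - 9*x^2 + 20*x) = (x - 4)^2*(x^2 - 5*x) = (x - 5)*(x - 4)^2*(x)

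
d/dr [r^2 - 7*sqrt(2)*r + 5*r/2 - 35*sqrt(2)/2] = 2*r - 7*sqrt(2) + 5/2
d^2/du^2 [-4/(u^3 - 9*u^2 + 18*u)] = 24*(u*(u - 3)*(u^2 - 9*u + 18) - 3*(u^2 - 6*u + 6)^2)/(u^3*(u^2 - 9*u + 18)^3)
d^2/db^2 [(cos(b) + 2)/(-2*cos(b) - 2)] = (cos(b) - 2)/(2*(cos(b) + 1)^2)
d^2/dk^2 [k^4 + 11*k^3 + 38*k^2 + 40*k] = 12*k^2 + 66*k + 76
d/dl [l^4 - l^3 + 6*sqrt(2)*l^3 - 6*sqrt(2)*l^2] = l*(4*l^2 - 3*l + 18*sqrt(2)*l - 12*sqrt(2))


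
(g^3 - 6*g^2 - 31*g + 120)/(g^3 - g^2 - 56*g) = (g^2 + 2*g - 15)/(g*(g + 7))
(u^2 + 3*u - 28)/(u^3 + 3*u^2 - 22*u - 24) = (u + 7)/(u^2 + 7*u + 6)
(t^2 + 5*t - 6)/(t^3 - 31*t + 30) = 1/(t - 5)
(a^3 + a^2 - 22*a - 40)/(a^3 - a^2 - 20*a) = (a + 2)/a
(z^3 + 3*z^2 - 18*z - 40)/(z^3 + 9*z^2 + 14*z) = (z^2 + z - 20)/(z*(z + 7))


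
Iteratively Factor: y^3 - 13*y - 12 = (y - 4)*(y^2 + 4*y + 3) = (y - 4)*(y + 3)*(y + 1)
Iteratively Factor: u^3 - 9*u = (u)*(u^2 - 9) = u*(u + 3)*(u - 3)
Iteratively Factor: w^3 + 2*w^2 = (w)*(w^2 + 2*w) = w*(w + 2)*(w)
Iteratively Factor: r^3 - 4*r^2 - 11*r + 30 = (r + 3)*(r^2 - 7*r + 10) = (r - 2)*(r + 3)*(r - 5)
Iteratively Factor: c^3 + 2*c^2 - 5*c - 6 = (c + 3)*(c^2 - c - 2) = (c + 1)*(c + 3)*(c - 2)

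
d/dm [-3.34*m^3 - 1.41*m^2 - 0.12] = m*(-10.02*m - 2.82)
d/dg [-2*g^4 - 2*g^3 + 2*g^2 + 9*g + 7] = -8*g^3 - 6*g^2 + 4*g + 9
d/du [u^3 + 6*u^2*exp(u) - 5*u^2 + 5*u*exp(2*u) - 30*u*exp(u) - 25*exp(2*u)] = 6*u^2*exp(u) + 3*u^2 + 10*u*exp(2*u) - 18*u*exp(u) - 10*u - 45*exp(2*u) - 30*exp(u)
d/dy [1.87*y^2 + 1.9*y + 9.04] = 3.74*y + 1.9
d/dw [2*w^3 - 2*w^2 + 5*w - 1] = 6*w^2 - 4*w + 5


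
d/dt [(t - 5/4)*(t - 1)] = 2*t - 9/4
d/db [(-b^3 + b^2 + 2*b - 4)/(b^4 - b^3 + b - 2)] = ((-3*b^2 + 2*b + 2)*(b^4 - b^3 + b - 2) + (4*b^3 - 3*b^2 + 1)*(b^3 - b^2 - 2*b + 4))/(b^4 - b^3 + b - 2)^2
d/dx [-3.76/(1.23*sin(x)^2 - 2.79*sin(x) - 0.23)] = (9.2496*sin(x) - 10.4904)*cos(x)/(-1.23*sin(x)^2 + 2.79*sin(x) + 0.23)^2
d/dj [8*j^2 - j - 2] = 16*j - 1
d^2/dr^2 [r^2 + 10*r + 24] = 2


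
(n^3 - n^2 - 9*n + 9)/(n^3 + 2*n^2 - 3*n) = (n - 3)/n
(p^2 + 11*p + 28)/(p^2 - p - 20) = (p + 7)/(p - 5)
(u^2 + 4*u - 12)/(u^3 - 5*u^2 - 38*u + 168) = (u - 2)/(u^2 - 11*u + 28)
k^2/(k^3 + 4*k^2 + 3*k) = k/(k^2 + 4*k + 3)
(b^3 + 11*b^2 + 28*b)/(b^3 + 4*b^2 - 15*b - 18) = b*(b^2 + 11*b + 28)/(b^3 + 4*b^2 - 15*b - 18)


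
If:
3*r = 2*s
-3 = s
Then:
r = -2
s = -3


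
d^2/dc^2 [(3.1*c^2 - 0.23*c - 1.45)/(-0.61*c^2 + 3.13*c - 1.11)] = (-11.666494*c^3 + 15.83133*c^2 - 17.545308*c + 20.406578)/(0.226981*c^6 - 3.494019*c^5 + 19.16742*c^4 - 43.380235*c^3 + 34.87842*c^2 - 11.569419*c + 1.367631)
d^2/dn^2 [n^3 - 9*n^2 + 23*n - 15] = 6*n - 18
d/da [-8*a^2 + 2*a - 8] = 2 - 16*a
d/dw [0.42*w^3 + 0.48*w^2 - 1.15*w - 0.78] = 1.26*w^2 + 0.96*w - 1.15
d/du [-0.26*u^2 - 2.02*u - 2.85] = -0.52*u - 2.02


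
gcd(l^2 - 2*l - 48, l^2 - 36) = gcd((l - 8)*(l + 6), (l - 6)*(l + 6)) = l + 6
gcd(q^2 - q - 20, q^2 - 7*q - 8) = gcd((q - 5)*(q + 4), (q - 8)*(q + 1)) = 1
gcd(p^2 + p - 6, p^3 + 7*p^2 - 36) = p^2 + p - 6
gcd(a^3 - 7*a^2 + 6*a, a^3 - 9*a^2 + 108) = a - 6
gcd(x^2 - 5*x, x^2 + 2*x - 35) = x - 5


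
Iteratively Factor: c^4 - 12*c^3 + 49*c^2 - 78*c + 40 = (c - 2)*(c^3 - 10*c^2 + 29*c - 20) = (c - 5)*(c - 2)*(c^2 - 5*c + 4) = (c - 5)*(c - 4)*(c - 2)*(c - 1)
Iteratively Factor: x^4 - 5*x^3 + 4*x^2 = (x)*(x^3 - 5*x^2 + 4*x) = x*(x - 4)*(x^2 - x) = x*(x - 4)*(x - 1)*(x)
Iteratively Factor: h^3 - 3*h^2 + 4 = (h + 1)*(h^2 - 4*h + 4) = (h - 2)*(h + 1)*(h - 2)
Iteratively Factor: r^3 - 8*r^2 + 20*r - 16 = (r - 4)*(r^2 - 4*r + 4) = (r - 4)*(r - 2)*(r - 2)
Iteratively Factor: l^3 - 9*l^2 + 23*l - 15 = (l - 1)*(l^2 - 8*l + 15) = (l - 5)*(l - 1)*(l - 3)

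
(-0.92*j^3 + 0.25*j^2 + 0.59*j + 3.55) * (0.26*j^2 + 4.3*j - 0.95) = -0.2392*j^5 - 3.891*j^4 + 2.1024*j^3 + 3.2225*j^2 + 14.7045*j - 3.3725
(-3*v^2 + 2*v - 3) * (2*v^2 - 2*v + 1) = -6*v^4 + 10*v^3 - 13*v^2 + 8*v - 3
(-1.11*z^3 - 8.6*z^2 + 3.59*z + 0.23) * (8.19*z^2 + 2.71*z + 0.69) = -9.0909*z^5 - 73.4421*z^4 + 5.3302*z^3 + 5.6786*z^2 + 3.1004*z + 0.1587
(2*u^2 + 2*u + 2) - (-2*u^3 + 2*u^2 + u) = 2*u^3 + u + 2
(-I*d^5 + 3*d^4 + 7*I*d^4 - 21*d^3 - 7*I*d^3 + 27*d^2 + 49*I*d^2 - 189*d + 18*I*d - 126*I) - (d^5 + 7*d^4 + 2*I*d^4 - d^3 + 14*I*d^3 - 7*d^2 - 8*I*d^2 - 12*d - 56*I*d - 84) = -d^5 - I*d^5 - 4*d^4 + 5*I*d^4 - 20*d^3 - 21*I*d^3 + 34*d^2 + 57*I*d^2 - 177*d + 74*I*d + 84 - 126*I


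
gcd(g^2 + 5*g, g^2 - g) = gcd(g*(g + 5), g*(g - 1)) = g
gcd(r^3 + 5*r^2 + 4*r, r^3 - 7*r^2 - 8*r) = r^2 + r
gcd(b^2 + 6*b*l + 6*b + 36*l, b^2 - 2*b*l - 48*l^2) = b + 6*l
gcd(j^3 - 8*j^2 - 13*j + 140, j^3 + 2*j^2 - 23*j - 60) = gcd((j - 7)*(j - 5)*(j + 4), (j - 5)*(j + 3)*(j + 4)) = j^2 - j - 20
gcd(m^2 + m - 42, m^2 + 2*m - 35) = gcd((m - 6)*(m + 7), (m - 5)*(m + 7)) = m + 7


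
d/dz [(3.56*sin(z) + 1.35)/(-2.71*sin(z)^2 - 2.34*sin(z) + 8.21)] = (9.6476*sin(z)^2 + 7.317*sin(z) + 32.3866)*cos(z)/(7.3441*sin(z)^4 + 12.6828*sin(z)^3 - 39.0226*sin(z)^2 - 38.4228*sin(z) + 67.4041)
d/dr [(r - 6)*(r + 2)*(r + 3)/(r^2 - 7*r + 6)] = (r^2 - 2*r - 11)/(r^2 - 2*r + 1)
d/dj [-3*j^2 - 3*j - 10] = -6*j - 3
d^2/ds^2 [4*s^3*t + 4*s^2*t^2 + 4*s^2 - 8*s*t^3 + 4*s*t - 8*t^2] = 24*s*t + 8*t^2 + 8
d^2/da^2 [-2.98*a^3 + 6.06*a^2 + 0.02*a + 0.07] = 12.12 - 17.88*a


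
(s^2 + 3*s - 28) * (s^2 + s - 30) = s^4 + 4*s^3 - 55*s^2 - 118*s + 840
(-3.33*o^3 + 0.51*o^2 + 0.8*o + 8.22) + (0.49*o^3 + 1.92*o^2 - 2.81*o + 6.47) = -2.84*o^3 + 2.43*o^2 - 2.01*o + 14.69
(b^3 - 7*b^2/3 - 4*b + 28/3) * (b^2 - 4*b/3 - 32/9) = b^5 - 11*b^4/3 - 40*b^3/9 + 620*b^2/27 + 16*b/9 - 896/27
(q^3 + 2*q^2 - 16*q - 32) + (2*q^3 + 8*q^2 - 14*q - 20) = 3*q^3 + 10*q^2 - 30*q - 52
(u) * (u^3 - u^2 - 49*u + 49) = u^4 - u^3 - 49*u^2 + 49*u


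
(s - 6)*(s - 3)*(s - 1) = s^3 - 10*s^2 + 27*s - 18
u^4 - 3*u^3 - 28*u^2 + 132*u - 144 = (u - 4)*(u - 3)*(u - 2)*(u + 6)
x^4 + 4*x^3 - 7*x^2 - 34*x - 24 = (x - 3)*(x + 1)*(x + 2)*(x + 4)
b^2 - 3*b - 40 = (b - 8)*(b + 5)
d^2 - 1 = (d - 1)*(d + 1)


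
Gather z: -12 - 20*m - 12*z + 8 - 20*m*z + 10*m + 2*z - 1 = -10*m + z*(-20*m - 10) - 5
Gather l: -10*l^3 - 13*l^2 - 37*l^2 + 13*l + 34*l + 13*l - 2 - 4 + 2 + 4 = -10*l^3 - 50*l^2 + 60*l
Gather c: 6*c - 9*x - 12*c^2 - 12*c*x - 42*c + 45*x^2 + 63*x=-12*c^2 + c*(-12*x - 36) + 45*x^2 + 54*x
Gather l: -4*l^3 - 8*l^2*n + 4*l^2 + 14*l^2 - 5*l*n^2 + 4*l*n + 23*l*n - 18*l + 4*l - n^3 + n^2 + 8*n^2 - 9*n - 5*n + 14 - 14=-4*l^3 + l^2*(18 - 8*n) + l*(-5*n^2 + 27*n - 14) - n^3 + 9*n^2 - 14*n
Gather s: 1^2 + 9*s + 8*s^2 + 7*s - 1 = 8*s^2 + 16*s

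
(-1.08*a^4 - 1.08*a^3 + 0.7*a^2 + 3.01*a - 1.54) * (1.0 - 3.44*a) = 3.7152*a^5 + 2.6352*a^4 - 3.488*a^3 - 9.6544*a^2 + 8.3076*a - 1.54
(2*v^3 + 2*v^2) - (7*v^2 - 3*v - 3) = 2*v^3 - 5*v^2 + 3*v + 3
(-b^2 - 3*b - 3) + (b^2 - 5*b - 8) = -8*b - 11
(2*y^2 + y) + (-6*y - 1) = 2*y^2 - 5*y - 1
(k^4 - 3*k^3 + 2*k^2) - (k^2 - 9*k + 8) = k^4 - 3*k^3 + k^2 + 9*k - 8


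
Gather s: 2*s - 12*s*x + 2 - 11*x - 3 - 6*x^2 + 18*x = s*(2 - 12*x) - 6*x^2 + 7*x - 1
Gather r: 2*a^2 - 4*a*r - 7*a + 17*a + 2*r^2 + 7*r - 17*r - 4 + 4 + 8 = 2*a^2 + 10*a + 2*r^2 + r*(-4*a - 10) + 8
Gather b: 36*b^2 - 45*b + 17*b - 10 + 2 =36*b^2 - 28*b - 8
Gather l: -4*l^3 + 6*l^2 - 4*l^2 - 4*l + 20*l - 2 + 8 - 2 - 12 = -4*l^3 + 2*l^2 + 16*l - 8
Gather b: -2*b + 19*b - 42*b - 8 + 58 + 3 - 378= -25*b - 325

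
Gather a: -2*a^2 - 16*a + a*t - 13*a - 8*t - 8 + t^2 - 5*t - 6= -2*a^2 + a*(t - 29) + t^2 - 13*t - 14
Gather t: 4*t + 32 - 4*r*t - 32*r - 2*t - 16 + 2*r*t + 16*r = -16*r + t*(2 - 2*r) + 16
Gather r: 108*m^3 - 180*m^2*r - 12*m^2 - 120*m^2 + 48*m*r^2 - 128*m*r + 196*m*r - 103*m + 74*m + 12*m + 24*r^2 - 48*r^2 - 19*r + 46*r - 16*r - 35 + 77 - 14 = 108*m^3 - 132*m^2 - 17*m + r^2*(48*m - 24) + r*(-180*m^2 + 68*m + 11) + 28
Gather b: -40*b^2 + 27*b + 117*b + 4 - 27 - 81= -40*b^2 + 144*b - 104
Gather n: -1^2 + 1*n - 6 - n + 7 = 0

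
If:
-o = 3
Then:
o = -3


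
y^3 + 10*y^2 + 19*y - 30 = (y - 1)*(y + 5)*(y + 6)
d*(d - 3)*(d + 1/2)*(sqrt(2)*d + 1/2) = sqrt(2)*d^4 - 5*sqrt(2)*d^3/2 + d^3/2 - 3*sqrt(2)*d^2/2 - 5*d^2/4 - 3*d/4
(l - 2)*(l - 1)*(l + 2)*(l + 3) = l^4 + 2*l^3 - 7*l^2 - 8*l + 12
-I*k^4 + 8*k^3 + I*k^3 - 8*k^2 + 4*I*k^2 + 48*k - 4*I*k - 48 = (k - 2*I)*(k + 4*I)*(k + 6*I)*(-I*k + I)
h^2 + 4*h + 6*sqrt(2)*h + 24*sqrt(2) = (h + 4)*(h + 6*sqrt(2))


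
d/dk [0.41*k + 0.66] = 0.410000000000000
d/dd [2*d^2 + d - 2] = 4*d + 1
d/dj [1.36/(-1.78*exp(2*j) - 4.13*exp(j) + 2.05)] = (4.8416*exp(j) + 5.6168)*exp(j)/(1.78*exp(2*j) + 4.13*exp(j) - 2.05)^2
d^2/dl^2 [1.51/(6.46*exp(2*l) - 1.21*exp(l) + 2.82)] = ((1.8271 - 39.0184*exp(l))*(6.46*exp(2*l) - 1.21*exp(l) + 2.82) + 1.51*(12.92*exp(l) - 1.21)*(25.84*exp(l) - 2.42)*exp(l))*exp(l)/(6.46*exp(2*l) - 1.21*exp(l) + 2.82)^3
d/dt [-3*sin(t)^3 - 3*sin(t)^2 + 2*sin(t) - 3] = (-9*sin(t)^2 - 6*sin(t) + 2)*cos(t)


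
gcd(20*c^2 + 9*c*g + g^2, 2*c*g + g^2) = 1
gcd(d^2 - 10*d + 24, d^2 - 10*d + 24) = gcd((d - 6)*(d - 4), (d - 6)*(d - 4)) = d^2 - 10*d + 24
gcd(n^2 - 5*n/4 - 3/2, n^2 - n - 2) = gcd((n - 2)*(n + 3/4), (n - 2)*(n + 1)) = n - 2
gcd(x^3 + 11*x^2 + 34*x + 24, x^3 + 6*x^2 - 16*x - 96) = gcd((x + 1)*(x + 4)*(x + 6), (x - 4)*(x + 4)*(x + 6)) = x^2 + 10*x + 24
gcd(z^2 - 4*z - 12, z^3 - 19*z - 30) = z + 2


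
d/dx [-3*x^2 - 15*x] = -6*x - 15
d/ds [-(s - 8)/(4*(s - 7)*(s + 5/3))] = 3*(3*s^2 - 48*s + 163)/(4*(9*s^4 - 96*s^3 + 46*s^2 + 1120*s + 1225))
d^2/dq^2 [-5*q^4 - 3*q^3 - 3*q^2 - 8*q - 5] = -60*q^2 - 18*q - 6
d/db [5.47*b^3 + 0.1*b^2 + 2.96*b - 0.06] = 16.41*b^2 + 0.2*b + 2.96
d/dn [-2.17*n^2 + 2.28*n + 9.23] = 2.28 - 4.34*n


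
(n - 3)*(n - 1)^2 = n^3 - 5*n^2 + 7*n - 3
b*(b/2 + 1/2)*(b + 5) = b^3/2 + 3*b^2 + 5*b/2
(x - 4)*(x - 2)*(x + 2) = x^3 - 4*x^2 - 4*x + 16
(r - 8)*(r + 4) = r^2 - 4*r - 32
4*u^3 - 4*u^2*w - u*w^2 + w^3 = (-2*u + w)*(-u + w)*(2*u + w)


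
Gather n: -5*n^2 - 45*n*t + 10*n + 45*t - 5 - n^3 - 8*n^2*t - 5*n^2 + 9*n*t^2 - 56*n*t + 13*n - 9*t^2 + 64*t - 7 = -n^3 + n^2*(-8*t - 10) + n*(9*t^2 - 101*t + 23) - 9*t^2 + 109*t - 12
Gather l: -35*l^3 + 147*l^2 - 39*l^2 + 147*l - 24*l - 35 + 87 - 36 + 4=-35*l^3 + 108*l^2 + 123*l + 20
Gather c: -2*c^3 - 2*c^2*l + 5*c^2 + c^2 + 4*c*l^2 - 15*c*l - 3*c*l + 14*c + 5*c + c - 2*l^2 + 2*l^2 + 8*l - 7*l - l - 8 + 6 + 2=-2*c^3 + c^2*(6 - 2*l) + c*(4*l^2 - 18*l + 20)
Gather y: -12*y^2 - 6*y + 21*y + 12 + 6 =-12*y^2 + 15*y + 18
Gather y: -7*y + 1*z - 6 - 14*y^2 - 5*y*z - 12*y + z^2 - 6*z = -14*y^2 + y*(-5*z - 19) + z^2 - 5*z - 6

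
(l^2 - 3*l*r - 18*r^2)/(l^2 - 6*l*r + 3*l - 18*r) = (l + 3*r)/(l + 3)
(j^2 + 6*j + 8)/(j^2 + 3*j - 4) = (j + 2)/(j - 1)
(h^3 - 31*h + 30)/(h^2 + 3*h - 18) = (h^2 - 6*h + 5)/(h - 3)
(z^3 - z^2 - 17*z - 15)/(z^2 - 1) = (z^2 - 2*z - 15)/(z - 1)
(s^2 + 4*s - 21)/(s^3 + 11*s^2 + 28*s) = (s - 3)/(s*(s + 4))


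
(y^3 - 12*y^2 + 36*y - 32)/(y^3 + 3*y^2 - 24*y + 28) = (y - 8)/(y + 7)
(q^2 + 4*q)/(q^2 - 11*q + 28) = q*(q + 4)/(q^2 - 11*q + 28)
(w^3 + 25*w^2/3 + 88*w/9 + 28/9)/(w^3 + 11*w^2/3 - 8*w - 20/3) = (3*w^2 + 23*w + 14)/(3*(w^2 + 3*w - 10))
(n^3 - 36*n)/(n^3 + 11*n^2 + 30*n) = (n - 6)/(n + 5)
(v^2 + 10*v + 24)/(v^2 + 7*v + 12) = (v + 6)/(v + 3)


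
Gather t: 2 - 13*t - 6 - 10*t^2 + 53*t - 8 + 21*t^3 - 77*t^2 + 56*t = 21*t^3 - 87*t^2 + 96*t - 12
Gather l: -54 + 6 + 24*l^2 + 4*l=24*l^2 + 4*l - 48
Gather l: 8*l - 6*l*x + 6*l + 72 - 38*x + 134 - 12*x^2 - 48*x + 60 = l*(14 - 6*x) - 12*x^2 - 86*x + 266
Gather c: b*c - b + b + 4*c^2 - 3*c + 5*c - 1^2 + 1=4*c^2 + c*(b + 2)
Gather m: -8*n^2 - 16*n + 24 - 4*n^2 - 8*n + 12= -12*n^2 - 24*n + 36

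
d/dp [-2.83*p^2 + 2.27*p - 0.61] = 2.27 - 5.66*p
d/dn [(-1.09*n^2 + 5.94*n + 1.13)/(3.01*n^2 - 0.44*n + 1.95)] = (-17.3998*n^2 - 11.0536*n + 12.0802)/(9.0601*n^4 - 2.6488*n^3 + 11.9326*n^2 - 1.716*n + 3.8025)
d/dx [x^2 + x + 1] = 2*x + 1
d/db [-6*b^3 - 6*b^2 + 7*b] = -18*b^2 - 12*b + 7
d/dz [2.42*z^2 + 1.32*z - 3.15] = 4.84*z + 1.32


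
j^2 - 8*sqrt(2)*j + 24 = (j - 6*sqrt(2))*(j - 2*sqrt(2))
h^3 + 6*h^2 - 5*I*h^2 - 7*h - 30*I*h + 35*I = (h - 1)*(h + 7)*(h - 5*I)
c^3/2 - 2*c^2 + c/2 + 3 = (c/2 + 1/2)*(c - 3)*(c - 2)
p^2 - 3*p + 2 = (p - 2)*(p - 1)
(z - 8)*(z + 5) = z^2 - 3*z - 40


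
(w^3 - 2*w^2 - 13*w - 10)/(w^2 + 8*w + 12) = (w^2 - 4*w - 5)/(w + 6)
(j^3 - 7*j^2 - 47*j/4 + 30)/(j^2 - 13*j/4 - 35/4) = (-4*j^3 + 28*j^2 + 47*j - 120)/(-4*j^2 + 13*j + 35)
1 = 1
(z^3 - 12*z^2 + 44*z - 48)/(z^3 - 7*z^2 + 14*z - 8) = (z - 6)/(z - 1)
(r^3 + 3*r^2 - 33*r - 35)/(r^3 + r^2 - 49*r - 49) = (r - 5)/(r - 7)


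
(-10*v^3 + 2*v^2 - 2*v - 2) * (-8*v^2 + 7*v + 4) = 80*v^5 - 86*v^4 - 10*v^3 + 10*v^2 - 22*v - 8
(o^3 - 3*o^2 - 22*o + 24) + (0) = o^3 - 3*o^2 - 22*o + 24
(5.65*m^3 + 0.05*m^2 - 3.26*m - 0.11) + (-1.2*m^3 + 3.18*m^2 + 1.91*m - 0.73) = 4.45*m^3 + 3.23*m^2 - 1.35*m - 0.84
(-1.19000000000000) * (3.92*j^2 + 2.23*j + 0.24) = -4.6648*j^2 - 2.6537*j - 0.2856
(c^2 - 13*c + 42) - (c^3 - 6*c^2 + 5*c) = -c^3 + 7*c^2 - 18*c + 42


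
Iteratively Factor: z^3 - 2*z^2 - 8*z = (z - 4)*(z^2 + 2*z) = (z - 4)*(z + 2)*(z)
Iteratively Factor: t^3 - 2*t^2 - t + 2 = (t + 1)*(t^2 - 3*t + 2) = (t - 1)*(t + 1)*(t - 2)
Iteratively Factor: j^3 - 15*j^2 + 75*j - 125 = (j - 5)*(j^2 - 10*j + 25) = (j - 5)^2*(j - 5)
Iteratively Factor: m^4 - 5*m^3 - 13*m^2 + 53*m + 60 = (m + 3)*(m^3 - 8*m^2 + 11*m + 20) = (m - 5)*(m + 3)*(m^2 - 3*m - 4) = (m - 5)*(m + 1)*(m + 3)*(m - 4)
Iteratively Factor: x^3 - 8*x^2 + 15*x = (x - 3)*(x^2 - 5*x) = x*(x - 3)*(x - 5)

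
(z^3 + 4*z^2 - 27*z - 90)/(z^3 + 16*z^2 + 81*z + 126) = (z - 5)/(z + 7)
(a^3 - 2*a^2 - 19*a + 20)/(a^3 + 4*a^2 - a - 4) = (a - 5)/(a + 1)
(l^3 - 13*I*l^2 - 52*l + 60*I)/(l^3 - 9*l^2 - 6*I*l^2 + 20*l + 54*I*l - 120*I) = (l^2 - 7*I*l - 10)/(l^2 - 9*l + 20)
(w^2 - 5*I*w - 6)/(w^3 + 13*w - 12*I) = (w - 2*I)/(w^2 + 3*I*w + 4)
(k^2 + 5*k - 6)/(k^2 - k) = (k + 6)/k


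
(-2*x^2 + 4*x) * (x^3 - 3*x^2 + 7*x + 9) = -2*x^5 + 10*x^4 - 26*x^3 + 10*x^2 + 36*x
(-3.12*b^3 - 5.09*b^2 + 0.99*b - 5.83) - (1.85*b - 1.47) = -3.12*b^3 - 5.09*b^2 - 0.86*b - 4.36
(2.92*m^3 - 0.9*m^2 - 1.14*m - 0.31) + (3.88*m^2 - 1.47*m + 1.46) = 2.92*m^3 + 2.98*m^2 - 2.61*m + 1.15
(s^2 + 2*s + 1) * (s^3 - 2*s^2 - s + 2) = s^5 - 4*s^3 - 2*s^2 + 3*s + 2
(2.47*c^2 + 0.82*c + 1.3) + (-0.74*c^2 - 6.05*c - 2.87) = 1.73*c^2 - 5.23*c - 1.57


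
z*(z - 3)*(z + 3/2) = z^3 - 3*z^2/2 - 9*z/2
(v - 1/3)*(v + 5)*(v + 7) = v^3 + 35*v^2/3 + 31*v - 35/3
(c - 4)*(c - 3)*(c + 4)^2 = c^4 + c^3 - 28*c^2 - 16*c + 192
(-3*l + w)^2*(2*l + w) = 18*l^3 - 3*l^2*w - 4*l*w^2 + w^3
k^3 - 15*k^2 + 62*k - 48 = (k - 8)*(k - 6)*(k - 1)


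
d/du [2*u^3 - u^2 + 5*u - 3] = 6*u^2 - 2*u + 5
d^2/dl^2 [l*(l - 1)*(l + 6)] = 6*l + 10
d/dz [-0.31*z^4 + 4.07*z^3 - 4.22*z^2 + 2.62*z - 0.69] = -1.24*z^3 + 12.21*z^2 - 8.44*z + 2.62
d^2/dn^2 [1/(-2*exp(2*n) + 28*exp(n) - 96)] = (-4*(exp(n) - 7)^2*exp(n) + (2*exp(n) - 7)*(exp(2*n) - 14*exp(n) + 48))*exp(n)/(exp(2*n) - 14*exp(n) + 48)^3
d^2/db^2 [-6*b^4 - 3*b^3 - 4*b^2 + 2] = -72*b^2 - 18*b - 8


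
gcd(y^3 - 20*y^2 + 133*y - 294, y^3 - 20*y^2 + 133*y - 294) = y^3 - 20*y^2 + 133*y - 294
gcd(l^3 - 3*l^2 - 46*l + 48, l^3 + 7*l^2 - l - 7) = l - 1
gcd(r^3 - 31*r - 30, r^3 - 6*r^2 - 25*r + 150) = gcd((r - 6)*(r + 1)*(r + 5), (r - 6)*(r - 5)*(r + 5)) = r^2 - r - 30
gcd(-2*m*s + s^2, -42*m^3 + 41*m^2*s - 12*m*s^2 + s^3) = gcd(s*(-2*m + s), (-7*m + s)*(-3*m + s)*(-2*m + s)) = -2*m + s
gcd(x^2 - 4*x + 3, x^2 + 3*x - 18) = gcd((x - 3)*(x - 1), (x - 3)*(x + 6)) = x - 3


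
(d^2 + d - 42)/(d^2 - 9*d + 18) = (d + 7)/(d - 3)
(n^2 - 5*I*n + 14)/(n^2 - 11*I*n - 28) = (n + 2*I)/(n - 4*I)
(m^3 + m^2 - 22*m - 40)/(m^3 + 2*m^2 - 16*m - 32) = (m - 5)/(m - 4)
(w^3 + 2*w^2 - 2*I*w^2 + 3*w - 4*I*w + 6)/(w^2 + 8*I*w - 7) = (w^2 + w*(2 - 3*I) - 6*I)/(w + 7*I)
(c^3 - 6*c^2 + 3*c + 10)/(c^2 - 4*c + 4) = (c^2 - 4*c - 5)/(c - 2)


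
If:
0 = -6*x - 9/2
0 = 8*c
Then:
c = 0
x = -3/4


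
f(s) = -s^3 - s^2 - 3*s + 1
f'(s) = -3*s^2 - 2*s - 3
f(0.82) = -2.68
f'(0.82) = -6.66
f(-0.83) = 3.37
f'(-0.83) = -3.41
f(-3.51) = 42.45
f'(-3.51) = -32.94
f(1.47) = -8.75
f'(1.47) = -12.42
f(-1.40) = 5.98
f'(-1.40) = -6.08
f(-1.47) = 6.43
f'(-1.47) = -6.54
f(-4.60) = 90.98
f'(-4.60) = -57.28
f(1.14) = -5.20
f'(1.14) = -9.18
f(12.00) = -1907.00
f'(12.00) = -459.00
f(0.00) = 1.00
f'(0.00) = -3.00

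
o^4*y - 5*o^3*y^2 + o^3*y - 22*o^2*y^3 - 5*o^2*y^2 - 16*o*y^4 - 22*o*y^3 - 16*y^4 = (o - 8*y)*(o + y)*(o + 2*y)*(o*y + y)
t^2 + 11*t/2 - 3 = (t - 1/2)*(t + 6)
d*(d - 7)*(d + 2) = d^3 - 5*d^2 - 14*d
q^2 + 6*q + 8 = (q + 2)*(q + 4)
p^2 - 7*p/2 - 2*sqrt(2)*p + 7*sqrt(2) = (p - 7/2)*(p - 2*sqrt(2))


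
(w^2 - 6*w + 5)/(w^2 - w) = (w - 5)/w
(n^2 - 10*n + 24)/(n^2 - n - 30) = (n - 4)/(n + 5)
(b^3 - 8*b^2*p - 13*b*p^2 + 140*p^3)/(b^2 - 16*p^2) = (-b^2 + 12*b*p - 35*p^2)/(-b + 4*p)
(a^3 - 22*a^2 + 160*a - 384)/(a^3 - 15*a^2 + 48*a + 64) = (a - 6)/(a + 1)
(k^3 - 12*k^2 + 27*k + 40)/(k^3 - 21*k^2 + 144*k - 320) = (k + 1)/(k - 8)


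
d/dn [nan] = 0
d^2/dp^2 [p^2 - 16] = 2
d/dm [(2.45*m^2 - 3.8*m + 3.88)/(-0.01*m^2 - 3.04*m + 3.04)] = (-7.486*m^2 + 14.9736*m + 0.2432)/(0.0001*m^4 + 0.0608*m^3 + 9.1808*m^2 - 18.4832*m + 9.2416)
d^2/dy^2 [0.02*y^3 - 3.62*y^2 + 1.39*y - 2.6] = 0.12*y - 7.24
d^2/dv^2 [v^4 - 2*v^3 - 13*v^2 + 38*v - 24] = 12*v^2 - 12*v - 26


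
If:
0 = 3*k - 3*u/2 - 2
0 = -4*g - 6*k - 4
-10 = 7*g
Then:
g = -10/7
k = 2/7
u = -16/21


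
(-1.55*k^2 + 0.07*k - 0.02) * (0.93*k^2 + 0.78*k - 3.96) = -1.4415*k^4 - 1.1439*k^3 + 6.174*k^2 - 0.2928*k + 0.0792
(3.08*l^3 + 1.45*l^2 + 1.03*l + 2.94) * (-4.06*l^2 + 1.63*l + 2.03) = -12.5048*l^5 - 0.8666*l^4 + 4.4341*l^3 - 7.314*l^2 + 6.8831*l + 5.9682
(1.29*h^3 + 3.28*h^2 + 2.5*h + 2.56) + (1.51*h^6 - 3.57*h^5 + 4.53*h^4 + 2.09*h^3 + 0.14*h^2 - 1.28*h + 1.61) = 1.51*h^6 - 3.57*h^5 + 4.53*h^4 + 3.38*h^3 + 3.42*h^2 + 1.22*h + 4.17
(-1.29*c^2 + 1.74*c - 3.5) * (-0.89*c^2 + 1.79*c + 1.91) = 1.1481*c^4 - 3.8577*c^3 + 3.7657*c^2 - 2.9416*c - 6.685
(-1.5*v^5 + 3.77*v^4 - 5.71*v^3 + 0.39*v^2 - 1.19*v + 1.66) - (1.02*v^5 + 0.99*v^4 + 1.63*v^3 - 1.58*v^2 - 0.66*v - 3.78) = -2.52*v^5 + 2.78*v^4 - 7.34*v^3 + 1.97*v^2 - 0.53*v + 5.44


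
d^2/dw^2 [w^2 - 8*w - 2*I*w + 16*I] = 2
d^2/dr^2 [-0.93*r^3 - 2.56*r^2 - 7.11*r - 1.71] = -5.58*r - 5.12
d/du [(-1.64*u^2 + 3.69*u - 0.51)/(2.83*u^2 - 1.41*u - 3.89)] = (-8.1303*u^2 + 15.6458*u - 15.0732)/(8.0089*u^4 - 7.9806*u^3 - 20.0293*u^2 + 10.9698*u + 15.1321)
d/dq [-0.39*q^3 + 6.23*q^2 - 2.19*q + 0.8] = -1.17*q^2 + 12.46*q - 2.19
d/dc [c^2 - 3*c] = 2*c - 3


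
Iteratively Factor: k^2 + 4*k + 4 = (k + 2)*(k + 2)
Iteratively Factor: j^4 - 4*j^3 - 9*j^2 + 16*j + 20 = (j - 2)*(j^3 - 2*j^2 - 13*j - 10) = (j - 5)*(j - 2)*(j^2 + 3*j + 2) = (j - 5)*(j - 2)*(j + 1)*(j + 2)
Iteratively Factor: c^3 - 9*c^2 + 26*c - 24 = (c - 4)*(c^2 - 5*c + 6) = (c - 4)*(c - 2)*(c - 3)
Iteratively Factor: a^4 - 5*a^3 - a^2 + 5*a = (a - 5)*(a^3 - a) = (a - 5)*(a + 1)*(a^2 - a) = a*(a - 5)*(a + 1)*(a - 1)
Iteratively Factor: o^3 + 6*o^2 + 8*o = (o)*(o^2 + 6*o + 8) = o*(o + 2)*(o + 4)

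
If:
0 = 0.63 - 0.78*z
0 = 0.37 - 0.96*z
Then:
No Solution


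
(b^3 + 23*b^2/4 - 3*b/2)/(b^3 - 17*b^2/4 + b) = (b + 6)/(b - 4)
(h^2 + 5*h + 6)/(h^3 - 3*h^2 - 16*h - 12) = (h + 3)/(h^2 - 5*h - 6)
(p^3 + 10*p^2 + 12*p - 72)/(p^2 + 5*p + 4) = (p^3 + 10*p^2 + 12*p - 72)/(p^2 + 5*p + 4)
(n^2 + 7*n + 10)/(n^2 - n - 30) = (n + 2)/(n - 6)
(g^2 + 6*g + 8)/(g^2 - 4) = (g + 4)/(g - 2)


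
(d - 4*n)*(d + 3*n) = d^2 - d*n - 12*n^2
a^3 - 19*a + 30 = (a - 3)*(a - 2)*(a + 5)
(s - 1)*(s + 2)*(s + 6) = s^3 + 7*s^2 + 4*s - 12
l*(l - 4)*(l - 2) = l^3 - 6*l^2 + 8*l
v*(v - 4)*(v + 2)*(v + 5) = v^4 + 3*v^3 - 18*v^2 - 40*v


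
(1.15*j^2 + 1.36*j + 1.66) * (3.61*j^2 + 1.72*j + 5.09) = 4.1515*j^4 + 6.8876*j^3 + 14.1853*j^2 + 9.7776*j + 8.4494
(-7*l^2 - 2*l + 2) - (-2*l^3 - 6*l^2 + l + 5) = 2*l^3 - l^2 - 3*l - 3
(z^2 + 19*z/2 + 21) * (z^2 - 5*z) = z^4 + 9*z^3/2 - 53*z^2/2 - 105*z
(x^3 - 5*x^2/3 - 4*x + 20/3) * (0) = 0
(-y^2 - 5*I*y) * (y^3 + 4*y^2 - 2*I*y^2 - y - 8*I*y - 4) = -y^5 - 4*y^4 - 3*I*y^4 - 9*y^3 - 12*I*y^3 - 36*y^2 + 5*I*y^2 + 20*I*y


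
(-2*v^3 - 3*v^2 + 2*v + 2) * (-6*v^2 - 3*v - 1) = 12*v^5 + 24*v^4 - v^3 - 15*v^2 - 8*v - 2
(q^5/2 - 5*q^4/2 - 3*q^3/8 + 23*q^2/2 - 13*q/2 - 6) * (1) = q^5/2 - 5*q^4/2 - 3*q^3/8 + 23*q^2/2 - 13*q/2 - 6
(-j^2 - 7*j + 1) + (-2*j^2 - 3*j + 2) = -3*j^2 - 10*j + 3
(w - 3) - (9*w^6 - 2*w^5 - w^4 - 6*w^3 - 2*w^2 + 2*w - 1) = -9*w^6 + 2*w^5 + w^4 + 6*w^3 + 2*w^2 - w - 2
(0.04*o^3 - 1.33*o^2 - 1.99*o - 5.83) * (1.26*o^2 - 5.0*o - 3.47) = 0.0504*o^5 - 1.8758*o^4 + 4.0038*o^3 + 7.2193*o^2 + 36.0553*o + 20.2301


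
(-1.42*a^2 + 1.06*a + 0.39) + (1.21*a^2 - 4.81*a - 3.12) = -0.21*a^2 - 3.75*a - 2.73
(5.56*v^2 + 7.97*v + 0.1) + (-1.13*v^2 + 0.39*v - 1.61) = 4.43*v^2 + 8.36*v - 1.51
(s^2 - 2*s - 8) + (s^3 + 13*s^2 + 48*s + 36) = s^3 + 14*s^2 + 46*s + 28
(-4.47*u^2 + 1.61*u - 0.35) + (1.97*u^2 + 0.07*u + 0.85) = -2.5*u^2 + 1.68*u + 0.5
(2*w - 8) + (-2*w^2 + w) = -2*w^2 + 3*w - 8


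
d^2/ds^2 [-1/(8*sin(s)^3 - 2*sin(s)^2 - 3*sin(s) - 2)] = ((-3*sin(s) + 18*sin(3*s) - 4*cos(2*s))*(-3*sin(s) + 2*sin(3*s) - cos(2*s) + 3) + 2*(-24*sin(s)^2 + 4*sin(s) + 3)^2*cos(s)^2)/(-3*sin(s) + 2*sin(3*s) - cos(2*s) + 3)^3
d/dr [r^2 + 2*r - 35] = 2*r + 2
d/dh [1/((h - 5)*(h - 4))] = (9 - 2*h)/(h^4 - 18*h^3 + 121*h^2 - 360*h + 400)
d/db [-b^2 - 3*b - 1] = -2*b - 3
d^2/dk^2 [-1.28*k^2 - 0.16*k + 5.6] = -2.56000000000000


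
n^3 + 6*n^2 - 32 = (n - 2)*(n + 4)^2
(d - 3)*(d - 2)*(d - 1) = d^3 - 6*d^2 + 11*d - 6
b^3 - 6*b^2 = b^2*(b - 6)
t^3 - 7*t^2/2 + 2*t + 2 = (t - 2)^2*(t + 1/2)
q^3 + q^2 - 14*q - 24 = (q - 4)*(q + 2)*(q + 3)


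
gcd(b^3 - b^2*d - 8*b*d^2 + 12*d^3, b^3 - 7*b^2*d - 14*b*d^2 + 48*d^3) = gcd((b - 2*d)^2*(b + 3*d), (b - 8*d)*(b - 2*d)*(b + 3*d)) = b^2 + b*d - 6*d^2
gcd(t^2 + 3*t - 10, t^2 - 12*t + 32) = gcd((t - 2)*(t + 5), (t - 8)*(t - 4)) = 1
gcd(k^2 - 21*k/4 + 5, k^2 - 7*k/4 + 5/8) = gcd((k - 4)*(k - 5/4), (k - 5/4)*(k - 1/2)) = k - 5/4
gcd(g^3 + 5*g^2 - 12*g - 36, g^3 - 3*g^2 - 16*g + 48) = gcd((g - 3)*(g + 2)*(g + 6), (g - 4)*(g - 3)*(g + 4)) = g - 3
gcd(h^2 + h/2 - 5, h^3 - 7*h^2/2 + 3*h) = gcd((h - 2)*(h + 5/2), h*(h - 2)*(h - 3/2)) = h - 2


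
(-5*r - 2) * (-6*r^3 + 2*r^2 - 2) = 30*r^4 + 2*r^3 - 4*r^2 + 10*r + 4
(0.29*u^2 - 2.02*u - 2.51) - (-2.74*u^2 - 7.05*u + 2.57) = 3.03*u^2 + 5.03*u - 5.08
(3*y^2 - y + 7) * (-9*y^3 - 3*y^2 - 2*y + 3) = -27*y^5 - 66*y^3 - 10*y^2 - 17*y + 21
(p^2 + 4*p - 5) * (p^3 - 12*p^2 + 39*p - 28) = p^5 - 8*p^4 - 14*p^3 + 188*p^2 - 307*p + 140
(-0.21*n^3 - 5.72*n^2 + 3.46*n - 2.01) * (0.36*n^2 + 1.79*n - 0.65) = -0.0756*n^5 - 2.4351*n^4 - 8.8567*n^3 + 9.1878*n^2 - 5.8469*n + 1.3065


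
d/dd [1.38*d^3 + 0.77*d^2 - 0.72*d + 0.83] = 4.14*d^2 + 1.54*d - 0.72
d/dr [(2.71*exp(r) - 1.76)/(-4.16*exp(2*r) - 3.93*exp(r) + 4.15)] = (11.2736*exp(2*r) - 14.6432*exp(r) + 4.3297)*exp(r)/(17.3056*exp(4*r) + 32.6976*exp(3*r) - 19.0831*exp(2*r) - 32.619*exp(r) + 17.2225)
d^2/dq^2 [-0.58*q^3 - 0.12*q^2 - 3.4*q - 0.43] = -3.48*q - 0.24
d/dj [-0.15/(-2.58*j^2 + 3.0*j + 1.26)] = (0.45 - 0.774*j)/(-2.58*j^2 + 3.0*j + 1.26)^2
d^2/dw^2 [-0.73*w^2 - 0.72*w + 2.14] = -1.46000000000000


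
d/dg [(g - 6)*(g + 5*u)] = 2*g + 5*u - 6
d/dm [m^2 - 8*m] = 2*m - 8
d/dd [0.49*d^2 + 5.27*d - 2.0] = 0.98*d + 5.27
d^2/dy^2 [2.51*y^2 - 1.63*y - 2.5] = 5.02000000000000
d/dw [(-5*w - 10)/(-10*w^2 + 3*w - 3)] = 5*(-10*w^2 - 40*w + 9)/(100*w^4 - 60*w^3 + 69*w^2 - 18*w + 9)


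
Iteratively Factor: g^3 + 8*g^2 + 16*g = (g + 4)*(g^2 + 4*g) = g*(g + 4)*(g + 4)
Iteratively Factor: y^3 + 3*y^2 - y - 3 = (y + 1)*(y^2 + 2*y - 3) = (y + 1)*(y + 3)*(y - 1)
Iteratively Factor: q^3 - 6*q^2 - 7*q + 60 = (q - 5)*(q^2 - q - 12) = (q - 5)*(q + 3)*(q - 4)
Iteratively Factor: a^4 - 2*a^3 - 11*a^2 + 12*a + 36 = (a + 2)*(a^3 - 4*a^2 - 3*a + 18) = (a - 3)*(a + 2)*(a^2 - a - 6) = (a - 3)*(a + 2)^2*(a - 3)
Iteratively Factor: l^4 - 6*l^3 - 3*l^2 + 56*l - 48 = (l - 4)*(l^3 - 2*l^2 - 11*l + 12) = (l - 4)*(l + 3)*(l^2 - 5*l + 4) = (l - 4)^2*(l + 3)*(l - 1)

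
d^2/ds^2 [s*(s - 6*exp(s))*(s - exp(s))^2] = -8*s^3*exp(s) + 52*s^2*exp(2*s) - 48*s^2*exp(s) + 12*s^2 - 54*s*exp(3*s) + 104*s*exp(2*s) - 48*s*exp(s) - 36*exp(3*s) + 26*exp(2*s)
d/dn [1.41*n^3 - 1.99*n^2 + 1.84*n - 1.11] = 4.23*n^2 - 3.98*n + 1.84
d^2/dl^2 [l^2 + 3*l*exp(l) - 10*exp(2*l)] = 3*l*exp(l) - 40*exp(2*l) + 6*exp(l) + 2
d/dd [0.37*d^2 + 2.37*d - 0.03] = 0.74*d + 2.37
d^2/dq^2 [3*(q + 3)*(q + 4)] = 6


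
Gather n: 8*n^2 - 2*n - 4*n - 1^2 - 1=8*n^2 - 6*n - 2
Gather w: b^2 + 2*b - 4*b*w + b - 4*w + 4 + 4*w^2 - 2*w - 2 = b^2 + 3*b + 4*w^2 + w*(-4*b - 6) + 2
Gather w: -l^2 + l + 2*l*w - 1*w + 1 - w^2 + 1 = -l^2 + l - w^2 + w*(2*l - 1) + 2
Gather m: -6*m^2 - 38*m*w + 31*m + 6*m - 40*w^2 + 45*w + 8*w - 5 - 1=-6*m^2 + m*(37 - 38*w) - 40*w^2 + 53*w - 6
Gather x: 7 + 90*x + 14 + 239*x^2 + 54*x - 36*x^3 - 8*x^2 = -36*x^3 + 231*x^2 + 144*x + 21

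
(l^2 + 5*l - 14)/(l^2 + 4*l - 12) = (l + 7)/(l + 6)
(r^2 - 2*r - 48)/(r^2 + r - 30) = (r - 8)/(r - 5)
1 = 1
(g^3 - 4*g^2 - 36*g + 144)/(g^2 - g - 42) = (g^2 - 10*g + 24)/(g - 7)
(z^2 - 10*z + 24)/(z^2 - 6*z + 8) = (z - 6)/(z - 2)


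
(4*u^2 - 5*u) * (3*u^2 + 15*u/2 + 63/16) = 12*u^4 + 15*u^3 - 87*u^2/4 - 315*u/16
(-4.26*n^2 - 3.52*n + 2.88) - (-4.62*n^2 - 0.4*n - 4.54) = 0.36*n^2 - 3.12*n + 7.42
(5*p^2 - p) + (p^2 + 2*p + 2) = 6*p^2 + p + 2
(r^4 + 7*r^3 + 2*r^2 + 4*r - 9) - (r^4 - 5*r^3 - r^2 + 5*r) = 12*r^3 + 3*r^2 - r - 9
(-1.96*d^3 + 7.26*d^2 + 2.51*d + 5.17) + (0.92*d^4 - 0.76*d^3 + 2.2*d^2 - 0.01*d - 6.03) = 0.92*d^4 - 2.72*d^3 + 9.46*d^2 + 2.5*d - 0.86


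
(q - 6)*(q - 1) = q^2 - 7*q + 6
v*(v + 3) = v^2 + 3*v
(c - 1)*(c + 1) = c^2 - 1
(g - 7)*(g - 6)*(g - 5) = g^3 - 18*g^2 + 107*g - 210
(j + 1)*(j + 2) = j^2 + 3*j + 2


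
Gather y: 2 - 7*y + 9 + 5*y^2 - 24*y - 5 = 5*y^2 - 31*y + 6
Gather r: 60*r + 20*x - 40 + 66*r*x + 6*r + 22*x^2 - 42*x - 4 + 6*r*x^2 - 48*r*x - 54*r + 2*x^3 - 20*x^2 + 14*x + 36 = r*(6*x^2 + 18*x + 12) + 2*x^3 + 2*x^2 - 8*x - 8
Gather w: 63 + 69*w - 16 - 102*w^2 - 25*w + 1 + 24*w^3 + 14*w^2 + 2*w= 24*w^3 - 88*w^2 + 46*w + 48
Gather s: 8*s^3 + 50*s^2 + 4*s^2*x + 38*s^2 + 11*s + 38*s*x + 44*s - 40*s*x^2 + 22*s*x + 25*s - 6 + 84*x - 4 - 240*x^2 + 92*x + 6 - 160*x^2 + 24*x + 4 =8*s^3 + s^2*(4*x + 88) + s*(-40*x^2 + 60*x + 80) - 400*x^2 + 200*x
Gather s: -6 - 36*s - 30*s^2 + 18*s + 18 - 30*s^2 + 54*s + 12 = -60*s^2 + 36*s + 24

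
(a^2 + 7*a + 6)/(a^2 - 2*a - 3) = (a + 6)/(a - 3)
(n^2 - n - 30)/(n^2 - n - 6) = (-n^2 + n + 30)/(-n^2 + n + 6)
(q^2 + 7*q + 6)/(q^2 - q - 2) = (q + 6)/(q - 2)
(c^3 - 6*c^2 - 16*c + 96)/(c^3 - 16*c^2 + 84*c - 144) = (c + 4)/(c - 6)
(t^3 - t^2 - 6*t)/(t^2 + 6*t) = (t^2 - t - 6)/(t + 6)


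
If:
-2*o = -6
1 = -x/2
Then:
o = 3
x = -2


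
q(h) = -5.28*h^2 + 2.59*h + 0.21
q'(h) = 2.59 - 10.56*h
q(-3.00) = -55.08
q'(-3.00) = 34.27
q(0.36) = 0.46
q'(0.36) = -1.21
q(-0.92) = -6.64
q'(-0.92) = 12.31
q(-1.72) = -19.87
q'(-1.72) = 20.75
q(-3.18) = -61.42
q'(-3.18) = 36.17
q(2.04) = -16.48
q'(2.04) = -18.95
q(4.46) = -93.27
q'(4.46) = -44.51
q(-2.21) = -31.30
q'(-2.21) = 25.93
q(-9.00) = -450.78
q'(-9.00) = 97.63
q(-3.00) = -55.08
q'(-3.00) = 34.27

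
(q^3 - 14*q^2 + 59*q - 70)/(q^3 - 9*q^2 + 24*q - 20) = (q - 7)/(q - 2)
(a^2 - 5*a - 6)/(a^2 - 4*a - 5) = (a - 6)/(a - 5)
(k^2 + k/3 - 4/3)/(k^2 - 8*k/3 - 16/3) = (k - 1)/(k - 4)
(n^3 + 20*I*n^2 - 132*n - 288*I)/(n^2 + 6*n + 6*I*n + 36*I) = (n^2 + 14*I*n - 48)/(n + 6)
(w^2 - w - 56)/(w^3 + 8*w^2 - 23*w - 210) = (w - 8)/(w^2 + w - 30)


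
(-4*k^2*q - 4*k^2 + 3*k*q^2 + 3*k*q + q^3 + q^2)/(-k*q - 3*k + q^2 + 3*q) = (4*k*q + 4*k + q^2 + q)/(q + 3)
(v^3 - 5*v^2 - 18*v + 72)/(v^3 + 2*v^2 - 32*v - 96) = (v - 3)/(v + 4)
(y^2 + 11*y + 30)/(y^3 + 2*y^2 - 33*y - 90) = (y + 6)/(y^2 - 3*y - 18)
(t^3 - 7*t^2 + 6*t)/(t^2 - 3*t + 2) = t*(t - 6)/(t - 2)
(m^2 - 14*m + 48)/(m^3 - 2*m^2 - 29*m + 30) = (m - 8)/(m^2 + 4*m - 5)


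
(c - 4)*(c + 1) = c^2 - 3*c - 4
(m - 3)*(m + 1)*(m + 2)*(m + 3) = m^4 + 3*m^3 - 7*m^2 - 27*m - 18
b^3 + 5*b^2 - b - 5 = (b - 1)*(b + 1)*(b + 5)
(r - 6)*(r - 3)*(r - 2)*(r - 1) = r^4 - 12*r^3 + 47*r^2 - 72*r + 36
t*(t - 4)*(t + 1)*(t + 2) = t^4 - t^3 - 10*t^2 - 8*t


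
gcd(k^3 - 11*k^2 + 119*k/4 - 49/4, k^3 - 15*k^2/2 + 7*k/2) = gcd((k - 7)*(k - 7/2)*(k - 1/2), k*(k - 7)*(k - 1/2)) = k^2 - 15*k/2 + 7/2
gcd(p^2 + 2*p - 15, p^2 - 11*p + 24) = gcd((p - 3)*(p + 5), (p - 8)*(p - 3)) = p - 3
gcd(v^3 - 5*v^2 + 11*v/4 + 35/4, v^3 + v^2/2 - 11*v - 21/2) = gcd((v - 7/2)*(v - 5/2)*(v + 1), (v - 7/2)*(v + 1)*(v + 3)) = v^2 - 5*v/2 - 7/2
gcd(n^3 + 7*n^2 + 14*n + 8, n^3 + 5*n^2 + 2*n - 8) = n^2 + 6*n + 8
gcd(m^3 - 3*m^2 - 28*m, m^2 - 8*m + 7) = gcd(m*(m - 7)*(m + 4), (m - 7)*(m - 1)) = m - 7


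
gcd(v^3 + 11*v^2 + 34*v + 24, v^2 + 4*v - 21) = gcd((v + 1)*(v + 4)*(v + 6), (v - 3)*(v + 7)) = 1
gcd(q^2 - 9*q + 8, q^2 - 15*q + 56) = q - 8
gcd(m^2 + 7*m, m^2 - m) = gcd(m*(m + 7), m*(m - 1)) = m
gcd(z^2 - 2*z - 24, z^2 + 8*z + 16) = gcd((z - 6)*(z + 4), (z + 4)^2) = z + 4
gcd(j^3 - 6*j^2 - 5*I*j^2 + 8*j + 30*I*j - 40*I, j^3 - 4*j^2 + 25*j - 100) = j^2 + j*(-4 - 5*I) + 20*I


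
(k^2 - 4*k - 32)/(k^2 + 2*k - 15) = (k^2 - 4*k - 32)/(k^2 + 2*k - 15)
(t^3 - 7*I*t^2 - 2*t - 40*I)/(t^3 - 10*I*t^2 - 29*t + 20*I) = (t + 2*I)/(t - I)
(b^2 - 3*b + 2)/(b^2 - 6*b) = (b^2 - 3*b + 2)/(b*(b - 6))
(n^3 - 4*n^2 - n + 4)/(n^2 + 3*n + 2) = (n^2 - 5*n + 4)/(n + 2)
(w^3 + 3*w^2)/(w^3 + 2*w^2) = (w + 3)/(w + 2)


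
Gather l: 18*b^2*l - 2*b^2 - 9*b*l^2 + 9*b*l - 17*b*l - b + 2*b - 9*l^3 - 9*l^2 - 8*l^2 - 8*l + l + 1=-2*b^2 + b - 9*l^3 + l^2*(-9*b - 17) + l*(18*b^2 - 8*b - 7) + 1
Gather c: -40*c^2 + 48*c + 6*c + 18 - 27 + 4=-40*c^2 + 54*c - 5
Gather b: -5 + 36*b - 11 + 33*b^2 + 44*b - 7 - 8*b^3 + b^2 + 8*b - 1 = -8*b^3 + 34*b^2 + 88*b - 24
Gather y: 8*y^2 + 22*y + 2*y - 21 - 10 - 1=8*y^2 + 24*y - 32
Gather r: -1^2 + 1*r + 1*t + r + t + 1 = 2*r + 2*t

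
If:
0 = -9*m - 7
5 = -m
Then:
No Solution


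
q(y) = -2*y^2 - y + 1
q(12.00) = -299.00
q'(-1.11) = 3.44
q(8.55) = -153.76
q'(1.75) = -8.00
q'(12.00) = -49.00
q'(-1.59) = 5.36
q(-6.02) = -65.46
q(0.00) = 1.00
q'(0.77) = -4.08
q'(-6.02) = 23.08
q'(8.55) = -35.20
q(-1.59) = -2.47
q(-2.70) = -10.88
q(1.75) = -6.88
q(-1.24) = -0.84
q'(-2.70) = 9.80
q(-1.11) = -0.35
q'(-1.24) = 3.96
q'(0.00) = -1.00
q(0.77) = -0.96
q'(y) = -4*y - 1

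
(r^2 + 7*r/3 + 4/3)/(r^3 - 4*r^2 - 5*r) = (r + 4/3)/(r*(r - 5))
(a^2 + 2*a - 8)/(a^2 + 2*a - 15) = (a^2 + 2*a - 8)/(a^2 + 2*a - 15)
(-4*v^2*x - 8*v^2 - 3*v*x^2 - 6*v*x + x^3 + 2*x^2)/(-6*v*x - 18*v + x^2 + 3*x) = (4*v^2*x + 8*v^2 + 3*v*x^2 + 6*v*x - x^3 - 2*x^2)/(6*v*x + 18*v - x^2 - 3*x)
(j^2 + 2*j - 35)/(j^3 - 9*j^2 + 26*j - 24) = (j^2 + 2*j - 35)/(j^3 - 9*j^2 + 26*j - 24)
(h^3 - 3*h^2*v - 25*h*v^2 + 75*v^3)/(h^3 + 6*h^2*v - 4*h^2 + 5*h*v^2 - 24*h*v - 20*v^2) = (h^2 - 8*h*v + 15*v^2)/(h^2 + h*v - 4*h - 4*v)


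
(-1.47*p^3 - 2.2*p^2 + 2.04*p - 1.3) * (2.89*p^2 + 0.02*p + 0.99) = -4.2483*p^5 - 6.3874*p^4 + 4.3963*p^3 - 5.8942*p^2 + 1.9936*p - 1.287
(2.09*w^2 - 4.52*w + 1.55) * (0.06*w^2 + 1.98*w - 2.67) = 0.1254*w^4 + 3.867*w^3 - 14.4369*w^2 + 15.1374*w - 4.1385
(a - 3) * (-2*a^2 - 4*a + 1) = -2*a^3 + 2*a^2 + 13*a - 3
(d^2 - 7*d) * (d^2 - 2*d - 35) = d^4 - 9*d^3 - 21*d^2 + 245*d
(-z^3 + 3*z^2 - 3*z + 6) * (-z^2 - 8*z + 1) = z^5 + 5*z^4 - 22*z^3 + 21*z^2 - 51*z + 6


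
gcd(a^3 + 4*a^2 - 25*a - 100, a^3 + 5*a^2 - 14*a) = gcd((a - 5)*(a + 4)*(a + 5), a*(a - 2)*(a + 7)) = 1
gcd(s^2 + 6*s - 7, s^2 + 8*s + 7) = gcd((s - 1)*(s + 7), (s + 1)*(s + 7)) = s + 7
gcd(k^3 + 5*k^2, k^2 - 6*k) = k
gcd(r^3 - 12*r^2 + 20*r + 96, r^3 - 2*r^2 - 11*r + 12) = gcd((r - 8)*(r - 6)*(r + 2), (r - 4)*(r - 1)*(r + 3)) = 1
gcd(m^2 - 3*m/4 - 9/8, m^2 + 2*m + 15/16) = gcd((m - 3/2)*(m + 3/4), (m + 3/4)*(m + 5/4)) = m + 3/4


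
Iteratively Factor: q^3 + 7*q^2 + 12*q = (q)*(q^2 + 7*q + 12) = q*(q + 3)*(q + 4)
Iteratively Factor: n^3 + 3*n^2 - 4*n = (n - 1)*(n^2 + 4*n) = n*(n - 1)*(n + 4)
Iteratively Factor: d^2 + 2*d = (d + 2)*(d)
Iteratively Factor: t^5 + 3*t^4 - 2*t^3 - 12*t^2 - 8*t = (t + 1)*(t^4 + 2*t^3 - 4*t^2 - 8*t) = (t + 1)*(t + 2)*(t^3 - 4*t) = (t + 1)*(t + 2)^2*(t^2 - 2*t) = (t - 2)*(t + 1)*(t + 2)^2*(t)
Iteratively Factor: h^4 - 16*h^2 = (h)*(h^3 - 16*h) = h*(h - 4)*(h^2 + 4*h) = h^2*(h - 4)*(h + 4)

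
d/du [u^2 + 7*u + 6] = 2*u + 7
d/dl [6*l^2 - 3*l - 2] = 12*l - 3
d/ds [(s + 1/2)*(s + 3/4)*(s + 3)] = 3*s^2 + 17*s/2 + 33/8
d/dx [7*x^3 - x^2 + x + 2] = 21*x^2 - 2*x + 1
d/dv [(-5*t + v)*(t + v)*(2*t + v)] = -13*t^2 - 4*t*v + 3*v^2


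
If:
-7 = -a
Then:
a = 7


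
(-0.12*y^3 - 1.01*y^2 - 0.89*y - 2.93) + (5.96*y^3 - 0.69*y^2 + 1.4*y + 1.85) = 5.84*y^3 - 1.7*y^2 + 0.51*y - 1.08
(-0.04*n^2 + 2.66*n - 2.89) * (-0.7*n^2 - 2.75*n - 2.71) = 0.028*n^4 - 1.752*n^3 - 5.1836*n^2 + 0.7389*n + 7.8319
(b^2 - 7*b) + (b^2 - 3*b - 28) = 2*b^2 - 10*b - 28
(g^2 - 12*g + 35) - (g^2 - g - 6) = 41 - 11*g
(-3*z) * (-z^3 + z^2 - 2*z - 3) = 3*z^4 - 3*z^3 + 6*z^2 + 9*z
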